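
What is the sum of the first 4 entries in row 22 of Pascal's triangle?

1794

1 + 22 + 231 + 1540 = 1794.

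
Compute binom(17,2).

136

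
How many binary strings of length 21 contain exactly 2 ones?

210

Choose the 2 positions: C(21,2) = 210.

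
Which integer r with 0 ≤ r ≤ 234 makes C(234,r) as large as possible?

117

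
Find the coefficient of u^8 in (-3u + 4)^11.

The general term is C(11,j)·(-3u)^j·(4)^(11-j); the u^8 term has j = 8.
C(11,8) = 165.
Coefficient = C(11,8) · (-3)^8 · 4^3 = 165 · 6561 · 64 = 69284160.

69284160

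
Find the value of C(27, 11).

13037895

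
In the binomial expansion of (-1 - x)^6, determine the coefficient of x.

6

The general term is C(6,j)·(-1)^j·(-x)^(6-j); the x^1 term has j = 5.
C(6,5) = 6.
Coefficient = C(6,5) · (-1)^5 · (-1)^1 = 6 · (-1) · (-1) = 6.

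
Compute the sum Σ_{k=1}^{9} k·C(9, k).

Since k·C(9,k) = 9·C(8,k−1), the sum is 9·2^8 = 9·256 = 2304.

2304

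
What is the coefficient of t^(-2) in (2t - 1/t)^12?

General term: C(12,j)·(2t)^j·(-1/t)^(12-j), with t-exponent 1j − 1(12−j) = 2j − 12.
Set 2j − 12 = -2: j = 5.
C(12,5) = 792; 2^5 = 32; (-1)^7 = -1.
Coefficient = 792 · 32 · (-1) = -25344.

-25344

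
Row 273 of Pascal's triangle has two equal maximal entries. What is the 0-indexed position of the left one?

For odd n = 273, C(273,m) peaks at m = (n−1)/2 and (n+1)/2; the smaller is 136.

136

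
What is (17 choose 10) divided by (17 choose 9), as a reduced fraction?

C(n,k+1)/C(n,k) = (n−k)/(k+1) = (17−9)/(9+1) = 8/10 = 4/5.

4/5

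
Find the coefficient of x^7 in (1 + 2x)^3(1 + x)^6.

198

Coefficient of x^7 = Σ_{j} C(3,j)·2^j·C(6,7-j)·1^(7-j) for j from 1 to 3.
= 6 + 72 + 120 = 198.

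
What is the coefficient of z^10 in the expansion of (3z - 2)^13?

-135104112

The general term is C(13,j)·(3z)^j·(-2)^(13-j); the z^10 term has j = 10.
C(13,10) = 286.
Coefficient = C(13,10) · 3^10 · (-2)^3 = 286 · 59049 · (-8) = -135104112.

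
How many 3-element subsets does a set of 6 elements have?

20

C(6,3) = (6·5·4) / 3! = 120 / 6 = 20.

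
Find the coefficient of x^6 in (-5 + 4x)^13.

The general term is C(13,j)·(-5)^j·(4x)^(13-j); the x^6 term has j = 7.
C(13,7) = 1716.
Coefficient = C(13,7) · (-5)^7 · 4^6 = 1716 · (-78125) · 4096 = -549120000000.

-549120000000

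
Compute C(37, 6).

C(37,6) = (37·36·35·34·33·32) / 6! = 1673844480 / 720 = 2324784.

2324784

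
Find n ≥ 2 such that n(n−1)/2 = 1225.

n(n−1)/2 = 1225 ⇒ n(n−1) = 2450. Since 50·49 = 2450, n = 50.

50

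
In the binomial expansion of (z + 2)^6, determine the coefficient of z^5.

12

The general term is C(6,j)·(z)^j·(2)^(6-j); the z^5 term has j = 5.
C(6,5) = 6.
Coefficient = C(6,5) · 2^1 = 6 · 2 = 12.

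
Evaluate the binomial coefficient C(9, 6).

C(9,6) = C(9,3) by symmetry.
C(9,3) = (9·8·7) / 3! = 504 / 6 = 84.

84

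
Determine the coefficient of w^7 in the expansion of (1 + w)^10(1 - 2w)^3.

Coefficient of w^7 = Σ_{j} C(10,j)·1^j·C(3,7-j)·(-2)^(7-j) for j from 4 to 7.
= (-1680) + 3024 + (-1260) + 120 = 204.

204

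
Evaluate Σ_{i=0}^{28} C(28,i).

268435456

Setting x = 1 in (1+x)^28 gives Σ C(28,i) = 2^28 = 268435456.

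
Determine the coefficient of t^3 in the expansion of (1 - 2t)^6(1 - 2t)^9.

-3640

(1 - 2t)^6(1 - 2t)^9 = (1 - 2t)^15, so the coefficient of t^3 is C(15,3)·(-2)^3 = 455·-8 = -3640.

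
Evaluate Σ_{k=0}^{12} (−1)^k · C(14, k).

The partial alternating sum Σ_{k=0}^{12} (−1)^k C(14,k) = (−1)^12 C(13,12) = 13.

13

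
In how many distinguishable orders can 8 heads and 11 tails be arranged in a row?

75582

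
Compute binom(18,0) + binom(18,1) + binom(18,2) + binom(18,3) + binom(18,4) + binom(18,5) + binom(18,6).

1 + 18 + 153 + 816 + 3060 + 8568 + 18564 = 31180.

31180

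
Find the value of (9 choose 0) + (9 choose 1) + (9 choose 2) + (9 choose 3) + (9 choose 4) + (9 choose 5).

382

1 + 9 + 36 + 84 + 126 + 126 = 382.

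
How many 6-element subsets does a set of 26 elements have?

C(26,6) = (26·25·24·23·22·21) / 6! = 165765600 / 720 = 230230.

230230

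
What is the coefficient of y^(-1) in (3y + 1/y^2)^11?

General term: C(11,j)·(3y)^j·(1/y^2)^(11-j), with y-exponent 1j − 2(11−j) = 3j − 22.
Set 3j − 22 = -1: j = 7.
C(11,7) = 330; 3^7 = 2187; 1^4 = 1.
Coefficient = 330 · 2187 · 1 = 721710.

721710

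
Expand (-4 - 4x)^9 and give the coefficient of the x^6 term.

The general term is C(9,j)·(-4)^j·(-4x)^(9-j); the x^6 term has j = 3.
C(9,3) = 84.
Coefficient = C(9,3) · (-4)^3 · (-4)^6 = 84 · (-64) · 4096 = -22020096.

-22020096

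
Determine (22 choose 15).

170544

C(22,15) = C(22,7) by symmetry.
C(22,7) = (22·21·20·19·18·17·16) / 7! = 859541760 / 5040 = 170544.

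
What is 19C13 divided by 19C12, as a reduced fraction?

C(n,k+1)/C(n,k) = (n−k)/(k+1) = (19−12)/(12+1) = 7/13.

7/13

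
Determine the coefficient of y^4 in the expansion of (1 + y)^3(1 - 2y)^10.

1000

Coefficient of y^4 = Σ_{j} C(3,j)·1^j·C(10,4-j)·(-2)^(4-j) for j from 0 to 3.
= 3360 + (-2880) + 540 + (-20) = 1000.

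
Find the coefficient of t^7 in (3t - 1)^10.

The general term is C(10,j)·(3t)^j·(-1)^(10-j); the t^7 term has j = 7.
C(10,7) = 120.
Coefficient = C(10,7) · 3^7 · (-1)^3 = 120 · 2187 · (-1) = -262440.

-262440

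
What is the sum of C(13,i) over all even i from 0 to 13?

Half of (1+1)^13 + (1−1)^13 gives the even-index sum: 2^12 = 4096.

4096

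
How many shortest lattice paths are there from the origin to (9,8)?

24310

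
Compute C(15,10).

C(15,10) = C(15,5) by symmetry.
C(15,5) = (15·14·13·12·11) / 5! = 360360 / 120 = 3003.

3003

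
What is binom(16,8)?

C(16,8) = (16·15·14·13·12·11·10·9) / 8! = 518918400 / 40320 = 12870.

12870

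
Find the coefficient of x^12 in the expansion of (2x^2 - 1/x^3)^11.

28160

General term: C(11,j)·(2x^2)^j·(-1/x^3)^(11-j), with x-exponent 2j − 3(11−j) = 5j − 33.
Set 5j − 33 = 12: j = 9.
C(11,9) = 55; 2^9 = 512; (-1)^2 = 1.
Coefficient = 55 · 512 · 1 = 28160.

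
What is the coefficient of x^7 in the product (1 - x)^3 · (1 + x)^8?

Coefficient of x^7 = Σ_{j} C(3,j)·(-1)^j·C(8,7-j)·1^(7-j) for j from 0 to 3.
= 8 + (-84) + 168 + (-70) = 22.

22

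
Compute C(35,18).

4537567650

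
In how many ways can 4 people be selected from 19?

This is C(19,4) = 3876.

3876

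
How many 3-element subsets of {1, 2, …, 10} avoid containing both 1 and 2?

All 3-subsets: C(10,3) = 120. Those containing both fixed elements: C(8,1) = 8.
120 − 8 = 112.

112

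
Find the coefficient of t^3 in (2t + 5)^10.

The general term is C(10,j)·(2t)^j·(5)^(10-j); the t^3 term has j = 3.
C(10,3) = 120.
Coefficient = C(10,3) · 2^3 · 5^7 = 120 · 8 · 78125 = 75000000.

75000000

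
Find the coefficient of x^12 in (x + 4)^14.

The general term is C(14,j)·(x)^j·(4)^(14-j); the x^12 term has j = 12.
C(14,12) = 91.
Coefficient = C(14,12) · 4^2 = 91 · 16 = 1456.

1456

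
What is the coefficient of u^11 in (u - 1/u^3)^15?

General term: C(15,j)·(u)^j·(-1/u^3)^(15-j), with u-exponent 1j − 3(15−j) = 4j − 45.
Set 4j − 45 = 11: j = 14.
C(15,14) = 15; 1^14 = 1; (-1)^1 = -1.
Coefficient = 15 · 1 · (-1) = -15.

-15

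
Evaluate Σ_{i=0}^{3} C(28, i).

1 + 28 + 378 + 3276 = 3683.

3683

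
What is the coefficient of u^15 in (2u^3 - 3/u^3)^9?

General term: C(9,j)·(2u^3)^j·(-3/u^3)^(9-j), with u-exponent 3j − 3(9−j) = 6j − 27.
Set 6j − 27 = 15: j = 7.
C(9,7) = 36; 2^7 = 128; (-3)^2 = 9.
Coefficient = 36 · 128 · 9 = 41472.

41472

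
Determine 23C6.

C(23,6) = (23·22·21·20·19·18) / 6! = 72681840 / 720 = 100947.

100947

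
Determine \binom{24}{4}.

10626

C(24,4) = (24·23·22·21) / 4! = 255024 / 24 = 10626.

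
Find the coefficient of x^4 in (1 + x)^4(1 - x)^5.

Coefficient of x^4 = Σ_{j} C(4,j)·1^j·C(5,4-j)·(-1)^(4-j) for j from 0 to 4.
= 5 + (-40) + 60 + (-20) + 1 = 6.

6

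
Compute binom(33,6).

C(33,6) = (33·32·31·30·29·28) / 6! = 797448960 / 720 = 1107568.

1107568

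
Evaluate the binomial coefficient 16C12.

C(16,12) = C(16,4) by symmetry.
C(16,4) = (16·15·14·13) / 4! = 43680 / 24 = 1820.

1820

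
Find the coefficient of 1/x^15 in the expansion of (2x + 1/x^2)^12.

1760

General term: C(12,j)·(2x)^j·(1/x^2)^(12-j), with x-exponent 1j − 2(12−j) = 3j − 24.
Set 3j − 24 = -15: j = 3.
C(12,3) = 220; 2^3 = 8; 1^9 = 1.
Coefficient = 220 · 8 · 1 = 1760.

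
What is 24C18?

C(24,18) = C(24,6) by symmetry.
C(24,6) = (24·23·22·21·20·19) / 6! = 96909120 / 720 = 134596.

134596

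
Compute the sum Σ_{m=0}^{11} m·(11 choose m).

Differentiating (1+x)^11 and setting x=1: Σ m·C(11,m) = 11·2^10 = 11264.

11264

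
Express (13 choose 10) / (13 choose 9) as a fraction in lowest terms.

2/5

C(n,k+1)/C(n,k) = (n−k)/(k+1) = (13−9)/(9+1) = 4/10 = 2/5.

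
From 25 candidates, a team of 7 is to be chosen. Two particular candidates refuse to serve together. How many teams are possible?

All 7-subsets: C(25,7) = 480700. Those containing both fixed elements: C(23,5) = 33649.
480700 − 33649 = 447051.

447051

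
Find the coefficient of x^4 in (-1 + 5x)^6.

The general term is C(6,j)·(-1)^j·(5x)^(6-j); the x^4 term has j = 2.
C(6,2) = 15.
Coefficient = C(6,2) · 5^4 = 15 · 625 = 9375.

9375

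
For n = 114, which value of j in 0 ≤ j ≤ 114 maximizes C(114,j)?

C(114,j) is maximized at j = 114/2 = 57.

57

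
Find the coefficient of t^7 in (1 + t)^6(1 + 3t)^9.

Coefficient of t^7 = Σ_{j} C(6,j)·1^j·C(9,7-j)·3^(7-j) for j from 0 to 6.
= 78732 + 367416 + 459270 + 204120 + 34020 + 1944 + 27 = 1145529.

1145529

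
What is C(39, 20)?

C(39,20) = C(39,19) by symmetry.
C(39,19) = (39·38·37·36·35·34·33·32·31·30·29·28·27·26·25·24·23·22·21) / 19! = 8384177419658927035269120000 / 121645100408832000 = 68923264410.

68923264410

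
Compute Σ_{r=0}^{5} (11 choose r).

1 + 11 + 55 + 165 + 330 + 462 = 1024.

1024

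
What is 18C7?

C(18,7) = (18·17·16·15·14·13·12) / 7! = 160392960 / 5040 = 31824.

31824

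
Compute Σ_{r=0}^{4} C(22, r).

9109

1 + 22 + 231 + 1540 + 7315 = 9109.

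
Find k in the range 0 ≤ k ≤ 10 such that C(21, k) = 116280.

7

C(21,k) increases on 0 ≤ k ≤ 10. C(21,6) = 54264 and C(21,7) = 116280, so k = 7.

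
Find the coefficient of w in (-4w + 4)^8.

-524288

The general term is C(8,j)·(-4w)^j·(4)^(8-j); the w^1 term has j = 1.
C(8,1) = 8.
Coefficient = C(8,1) · (-4)^1 · 4^7 = 8 · (-4) · 16384 = -524288.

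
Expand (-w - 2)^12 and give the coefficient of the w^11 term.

The general term is C(12,j)·(-w)^j·(-2)^(12-j); the w^11 term has j = 11.
C(12,11) = 12.
Coefficient = C(12,11) · (-1)^11 · (-2)^1 = 12 · (-1) · (-2) = 24.

24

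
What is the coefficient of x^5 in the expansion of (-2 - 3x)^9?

-489888

The general term is C(9,j)·(-2)^j·(-3x)^(9-j); the x^5 term has j = 4.
C(9,4) = 126.
Coefficient = C(9,4) · (-2)^4 · (-3)^5 = 126 · 16 · (-243) = -489888.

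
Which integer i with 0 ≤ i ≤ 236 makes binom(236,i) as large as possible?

C(236,i) is maximized at i = 236/2 = 118.

118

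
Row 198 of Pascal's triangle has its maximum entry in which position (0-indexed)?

99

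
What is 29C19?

20030010

C(29,19) = C(29,10) by symmetry.
C(29,10) = (29·28·27·26·25·24·23·22·21·20) / 10! = 72684900288000 / 3628800 = 20030010.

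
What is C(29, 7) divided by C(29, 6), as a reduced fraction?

C(n,k+1)/C(n,k) = (n−k)/(k+1) = (29−6)/(6+1) = 23/7.

23/7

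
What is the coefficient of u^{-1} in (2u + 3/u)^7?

General term: C(7,j)·(2u)^j·(3/u)^(7-j), with u-exponent 1j − 1(7−j) = 2j − 7.
Set 2j − 7 = -1: j = 3.
C(7,3) = 35; 2^3 = 8; 3^4 = 81.
Coefficient = 35 · 8 · 81 = 22680.

22680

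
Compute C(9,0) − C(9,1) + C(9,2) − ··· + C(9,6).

28

The partial alternating sum Σ_{k=0}^{6} (−1)^k C(9,k) = (−1)^6 C(8,6) = 28.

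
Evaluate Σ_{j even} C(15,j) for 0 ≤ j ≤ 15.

16384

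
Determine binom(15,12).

C(15,12) = C(15,3) by symmetry.
C(15,3) = (15·14·13) / 3! = 2730 / 6 = 455.

455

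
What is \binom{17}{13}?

2380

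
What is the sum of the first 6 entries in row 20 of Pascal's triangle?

21700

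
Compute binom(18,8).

C(18,8) = (18·17·16·15·14·13·12·11) / 8! = 1764322560 / 40320 = 43758.

43758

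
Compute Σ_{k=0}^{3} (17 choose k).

1 + 17 + 136 + 680 = 834.

834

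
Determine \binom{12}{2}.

66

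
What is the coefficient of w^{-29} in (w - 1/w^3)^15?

-1365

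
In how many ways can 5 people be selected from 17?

This is C(17,5) = 6188.

6188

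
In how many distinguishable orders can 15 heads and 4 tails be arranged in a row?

Choose positions for the heads: C(19,15) = 3876.

3876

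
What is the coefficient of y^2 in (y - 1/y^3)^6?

-6

General term: C(6,j)·(y)^j·(-1/y^3)^(6-j), with y-exponent 1j − 3(6−j) = 4j − 18.
Set 4j − 18 = 2: j = 5.
C(6,5) = 6; 1^5 = 1; (-1)^1 = -1.
Coefficient = 6 · 1 · (-1) = -6.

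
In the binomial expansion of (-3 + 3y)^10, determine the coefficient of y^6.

12400290

The general term is C(10,j)·(-3)^j·(3y)^(10-j); the y^6 term has j = 4.
C(10,4) = 210.
Coefficient = C(10,4) · (-3)^4 · 3^6 = 210 · 81 · 729 = 12400290.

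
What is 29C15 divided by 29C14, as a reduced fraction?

1

C(n,k+1)/C(n,k) = (n−k)/(k+1) = (29−14)/(14+1) = 15/15 = 1.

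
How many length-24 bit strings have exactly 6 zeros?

Choose the 6 positions: C(24,6) = 134596.

134596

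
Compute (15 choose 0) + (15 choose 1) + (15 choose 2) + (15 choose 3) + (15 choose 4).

1 + 15 + 105 + 455 + 1365 = 1941.

1941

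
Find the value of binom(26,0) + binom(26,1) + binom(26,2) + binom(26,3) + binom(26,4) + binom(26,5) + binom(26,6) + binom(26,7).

971712

1 + 26 + 325 + 2600 + 14950 + 65780 + 230230 + 657800 = 971712.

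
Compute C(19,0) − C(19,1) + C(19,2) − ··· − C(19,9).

-48620

The partial alternating sum Σ_{k=0}^{9} (−1)^k C(19,k) = (−1)^9 C(18,9) = -48620.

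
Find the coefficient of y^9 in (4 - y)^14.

-2050048

The general term is C(14,j)·(4)^j·(-y)^(14-j); the y^9 term has j = 5.
C(14,5) = 2002.
Coefficient = C(14,5) · 4^5 · (-1)^9 = 2002 · 1024 · (-1) = -2050048.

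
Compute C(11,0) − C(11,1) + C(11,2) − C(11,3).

The partial alternating sum Σ_{k=0}^{3} (−1)^k C(11,k) = (−1)^3 C(10,3) = -120.

-120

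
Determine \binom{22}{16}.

74613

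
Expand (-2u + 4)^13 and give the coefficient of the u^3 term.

-2399141888

The general term is C(13,j)·(-2u)^j·(4)^(13-j); the u^3 term has j = 3.
C(13,3) = 286.
Coefficient = C(13,3) · (-2)^3 · 4^10 = 286 · (-8) · 1048576 = -2399141888.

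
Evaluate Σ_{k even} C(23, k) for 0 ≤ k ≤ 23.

Even-k terms of row 23 sum to 2^22 = 4194304.

4194304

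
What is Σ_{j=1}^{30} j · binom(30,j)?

16106127360

Since j·C(30,j) = 30·C(29,j−1), the sum is 30·2^29 = 30·536870912 = 16106127360.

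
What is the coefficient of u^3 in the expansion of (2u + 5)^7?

The general term is C(7,j)·(2u)^j·(5)^(7-j); the u^3 term has j = 3.
C(7,3) = 35.
Coefficient = C(7,3) · 2^3 · 5^4 = 35 · 8 · 625 = 175000.

175000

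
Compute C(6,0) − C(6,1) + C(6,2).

The partial alternating sum Σ_{k=0}^{2} (−1)^k C(6,k) = (−1)^2 C(5,2) = 10.

10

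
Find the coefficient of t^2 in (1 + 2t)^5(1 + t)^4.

Coefficient of t^2 = Σ_{j} C(5,j)·2^j·C(4,2-j)·1^(2-j) for j from 0 to 2.
= 6 + 40 + 40 = 86.

86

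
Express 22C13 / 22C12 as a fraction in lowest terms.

C(n,k+1)/C(n,k) = (n−k)/(k+1) = (22−12)/(12+1) = 10/13.

10/13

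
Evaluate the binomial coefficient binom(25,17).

1081575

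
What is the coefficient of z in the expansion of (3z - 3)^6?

The general term is C(6,j)·(3z)^j·(-3)^(6-j); the z^1 term has j = 1.
C(6,1) = 6.
Coefficient = C(6,1) · 3^1 · (-3)^5 = 6 · 3 · (-243) = -4374.

-4374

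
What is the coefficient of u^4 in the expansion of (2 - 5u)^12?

79200000

The general term is C(12,j)·(2)^j·(-5u)^(12-j); the u^4 term has j = 8.
C(12,8) = 495.
Coefficient = C(12,8) · 2^8 · (-5)^4 = 495 · 256 · 625 = 79200000.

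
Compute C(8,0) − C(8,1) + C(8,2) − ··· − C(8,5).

-21

The partial alternating sum Σ_{k=0}^{5} (−1)^k C(8,k) = (−1)^5 C(7,5) = -21.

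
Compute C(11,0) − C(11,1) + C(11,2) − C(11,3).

-120

The partial alternating sum Σ_{k=0}^{3} (−1)^k C(11,k) = (−1)^3 C(10,3) = -120.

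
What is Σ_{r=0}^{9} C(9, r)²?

By Vandermonde's identity, Σ C(9,r)² = C(18,9) = 48620.

48620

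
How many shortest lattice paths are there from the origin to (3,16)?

Each path is a sequence of 19 steps with 3 rights: C(19,3) = 969.

969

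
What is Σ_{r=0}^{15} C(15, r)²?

155117520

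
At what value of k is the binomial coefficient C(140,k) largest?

C(140,k) is maximized at k = 140/2 = 70.

70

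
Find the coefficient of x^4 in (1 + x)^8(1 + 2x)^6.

Coefficient of x^4 = Σ_{j} C(8,j)·1^j·C(6,4-j)·2^(4-j) for j from 0 to 4.
= 240 + 1280 + 1680 + 672 + 70 = 3942.

3942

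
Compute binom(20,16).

C(20,16) = C(20,4) by symmetry.
C(20,4) = (20·19·18·17) / 4! = 116280 / 24 = 4845.

4845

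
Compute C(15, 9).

5005

C(15,9) = C(15,6) by symmetry.
C(15,6) = (15·14·13·12·11·10) / 6! = 3603600 / 720 = 5005.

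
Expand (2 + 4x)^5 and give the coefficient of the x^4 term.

The general term is C(5,j)·(2)^j·(4x)^(5-j); the x^4 term has j = 1.
C(5,1) = 5.
Coefficient = C(5,1) · 2^1 · 4^4 = 5 · 2 · 256 = 2560.

2560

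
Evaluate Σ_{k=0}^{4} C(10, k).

386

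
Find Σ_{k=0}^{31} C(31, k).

The entries of row 31 sum to 2^31 = 2147483648.

2147483648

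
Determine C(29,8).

C(29,8) = (29·28·27·26·25·24·23·22) / 8! = 173059286400 / 40320 = 4292145.

4292145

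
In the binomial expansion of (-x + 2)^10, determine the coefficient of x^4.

13440

The general term is C(10,j)·(-x)^j·(2)^(10-j); the x^4 term has j = 4.
C(10,4) = 210.
Coefficient = C(10,4) · 2^6 = 210 · 64 = 13440.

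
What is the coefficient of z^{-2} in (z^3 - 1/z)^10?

45

General term: C(10,j)·(z^3)^j·(-1/z)^(10-j), with z-exponent 3j − 1(10−j) = 4j − 10.
Set 4j − 10 = -2: j = 2.
C(10,2) = 45; 1^2 = 1; (-1)^8 = 1.
Coefficient = 45 · 1 · 1 = 45.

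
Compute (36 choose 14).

C(36,14) = (36·35·34·33·32·31·30·29·28·27·26·25·24·23) / 14! = 330954702783344640000 / 87178291200 = 3796297200.

3796297200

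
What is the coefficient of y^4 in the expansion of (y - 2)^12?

The general term is C(12,j)·(y)^j·(-2)^(12-j); the y^4 term has j = 4.
C(12,4) = 495.
Coefficient = C(12,4) · (-2)^8 = 495 · 256 = 126720.

126720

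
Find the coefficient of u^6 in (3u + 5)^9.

The general term is C(9,j)·(3u)^j·(5)^(9-j); the u^6 term has j = 6.
C(9,6) = 84.
Coefficient = C(9,6) · 3^6 · 5^3 = 84 · 729 · 125 = 7654500.

7654500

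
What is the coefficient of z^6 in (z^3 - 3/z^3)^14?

General term: C(14,j)·(z^3)^j·(-3/z^3)^(14-j), with z-exponent 3j − 3(14−j) = 6j − 42.
Set 6j − 42 = 6: j = 8.
C(14,8) = 3003; 1^8 = 1; (-3)^6 = 729.
Coefficient = 3003 · 1 · 729 = 2189187.

2189187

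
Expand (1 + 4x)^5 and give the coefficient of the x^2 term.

The general term is C(5,j)·(1)^j·(4x)^(5-j); the x^2 term has j = 3.
C(5,3) = 10.
Coefficient = C(5,3) · 4^2 = 10 · 16 = 160.

160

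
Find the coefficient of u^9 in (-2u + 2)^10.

The general term is C(10,j)·(-2u)^j·(2)^(10-j); the u^9 term has j = 9.
C(10,9) = 10.
Coefficient = C(10,9) · (-2)^9 · 2^1 = 10 · (-512) · 2 = -10240.

-10240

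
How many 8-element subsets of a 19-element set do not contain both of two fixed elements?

All 8-subsets: C(19,8) = 75582. Those containing both fixed elements: C(17,6) = 12376.
75582 − 12376 = 63206.

63206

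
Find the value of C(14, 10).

1001

C(14,10) = C(14,4) by symmetry.
C(14,4) = (14·13·12·11) / 4! = 24024 / 24 = 1001.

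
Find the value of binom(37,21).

12875774670

C(37,21) = C(37,16) by symmetry.
C(37,16) = (37·36·35·34·33·32·31·30·29·28·27·26·25·24·23·22) / 16! = 269397128065642536960000 / 20922789888000 = 12875774670.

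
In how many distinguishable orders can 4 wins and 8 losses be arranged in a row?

Choose positions for the wins: C(12,4) = 495.

495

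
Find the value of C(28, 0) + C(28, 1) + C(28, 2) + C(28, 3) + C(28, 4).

24158

1 + 28 + 378 + 3276 + 20475 = 24158.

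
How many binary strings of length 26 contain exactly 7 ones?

657800

Choose the 7 positions: C(26,7) = 657800.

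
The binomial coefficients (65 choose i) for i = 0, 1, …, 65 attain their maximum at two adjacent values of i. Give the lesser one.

32

For odd n = 65, C(65,i) peaks at i = (n−1)/2 and (n+1)/2; the lesser is 32.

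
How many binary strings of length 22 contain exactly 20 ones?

231

Choose the 20 positions: C(22,20) = 231.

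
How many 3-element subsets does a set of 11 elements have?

165

C(11,3) = (11·10·9) / 3! = 990 / 6 = 165.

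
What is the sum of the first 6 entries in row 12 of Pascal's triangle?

1586

1 + 12 + 66 + 220 + 495 + 792 = 1586.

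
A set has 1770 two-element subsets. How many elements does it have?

n(n−1)/2 = 1770 ⇒ n(n−1) = 3540. Since 60·59 = 3540, n = 60.

60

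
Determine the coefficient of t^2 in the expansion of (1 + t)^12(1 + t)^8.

Coefficient of t^2 = Σ_{j} C(12,j)·C(8,2-j) for j from 0 to 2.
= 28 + 96 + 66 = 190.

190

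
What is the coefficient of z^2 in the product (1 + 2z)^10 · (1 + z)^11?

Coefficient of z^2 = Σ_{j} C(10,j)·2^j·C(11,2-j)·1^(2-j) for j from 0 to 2.
= 55 + 220 + 180 = 455.

455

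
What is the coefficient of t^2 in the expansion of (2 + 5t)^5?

The general term is C(5,j)·(2)^j·(5t)^(5-j); the t^2 term has j = 3.
C(5,3) = 10.
Coefficient = C(5,3) · 2^3 · 5^2 = 10 · 8 · 25 = 2000.

2000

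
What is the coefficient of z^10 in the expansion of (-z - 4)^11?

-44

The general term is C(11,j)·(-z)^j·(-4)^(11-j); the z^10 term has j = 10.
C(11,10) = 11.
Coefficient = C(11,10) · (-4)^1 = 11 · (-4) = -44.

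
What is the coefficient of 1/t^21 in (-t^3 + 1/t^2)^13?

-13

General term: C(13,j)·(-t^3)^j·(1/t^2)^(13-j), with t-exponent 3j − 2(13−j) = 5j − 26.
Set 5j − 26 = -21: j = 1.
C(13,1) = 13; (-1)^1 = -1; 1^12 = 1.
Coefficient = 13 · (-1) · 1 = -13.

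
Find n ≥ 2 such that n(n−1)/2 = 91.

14

n(n−1)/2 = 91 ⇒ n(n−1) = 182. Since 14·13 = 182, n = 14.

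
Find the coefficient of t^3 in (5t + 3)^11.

The general term is C(11,j)·(5t)^j·(3)^(11-j); the t^3 term has j = 3.
C(11,3) = 165.
Coefficient = C(11,3) · 5^3 · 3^8 = 165 · 125 · 6561 = 135320625.

135320625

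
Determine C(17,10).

19448

C(17,10) = C(17,7) by symmetry.
C(17,7) = (17·16·15·14·13·12·11) / 7! = 98017920 / 5040 = 19448.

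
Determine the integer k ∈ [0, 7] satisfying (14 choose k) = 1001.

4

C(14,k) increases on 0 ≤ k ≤ 7. C(14,3) = 364 and C(14,4) = 1001, so k = 4.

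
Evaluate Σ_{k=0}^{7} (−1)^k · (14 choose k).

The partial alternating sum Σ_{k=0}^{7} (−1)^k C(14,k) = (−1)^7 C(13,7) = -1716.

-1716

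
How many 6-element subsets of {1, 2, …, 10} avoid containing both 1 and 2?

140

All 6-subsets: C(10,6) = 210. Those containing both fixed elements: C(8,4) = 70.
210 − 70 = 140.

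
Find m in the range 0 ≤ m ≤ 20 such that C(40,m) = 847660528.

10

C(40,m) increases on 0 ≤ m ≤ 20. C(40,9) = 273438880 and C(40,10) = 847660528, so m = 10.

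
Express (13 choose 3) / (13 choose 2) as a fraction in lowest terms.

11/3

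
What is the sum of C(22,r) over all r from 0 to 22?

The entries of row 22 sum to 2^22 = 4194304.

4194304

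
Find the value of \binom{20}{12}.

125970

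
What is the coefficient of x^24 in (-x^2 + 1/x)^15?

General term: C(15,j)·(-x^2)^j·(1/x)^(15-j), with x-exponent 2j − 1(15−j) = 3j − 15.
Set 3j − 15 = 24: j = 13.
C(15,13) = 105; (-1)^13 = -1; 1^2 = 1.
Coefficient = 105 · (-1) · 1 = -105.

-105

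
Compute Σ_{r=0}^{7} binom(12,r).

1 + 12 + 66 + 220 + 495 + 792 + 924 + 792 = 3302.

3302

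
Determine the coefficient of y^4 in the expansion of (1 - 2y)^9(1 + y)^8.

Coefficient of y^4 = Σ_{j} C(9,j)·(-2)^j·C(8,4-j)·1^(4-j) for j from 0 to 4.
= 70 + (-1008) + 4032 + (-5376) + 2016 = -266.

-266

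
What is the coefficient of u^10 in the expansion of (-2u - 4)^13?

-18743296

The general term is C(13,j)·(-2u)^j·(-4)^(13-j); the u^10 term has j = 10.
C(13,10) = 286.
Coefficient = C(13,10) · (-2)^10 · (-4)^3 = 286 · 1024 · (-64) = -18743296.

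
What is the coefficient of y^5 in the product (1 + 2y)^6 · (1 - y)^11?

Coefficient of y^5 = Σ_{j} C(6,j)·2^j·C(11,5-j)·(-1)^(5-j) for j from 0 to 5.
= (-462) + 3960 + (-9900) + 8800 + (-2640) + 192 = -50.

-50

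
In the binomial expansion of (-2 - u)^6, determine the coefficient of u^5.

12

The general term is C(6,j)·(-2)^j·(-u)^(6-j); the u^5 term has j = 1.
C(6,1) = 6.
Coefficient = C(6,1) · (-2)^1 · (-1)^5 = 6 · (-2) · (-1) = 12.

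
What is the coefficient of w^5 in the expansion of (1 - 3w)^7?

The general term is C(7,j)·(1)^j·(-3w)^(7-j); the w^5 term has j = 2.
C(7,2) = 21.
Coefficient = C(7,2) · (-3)^5 = 21 · (-243) = -5103.

-5103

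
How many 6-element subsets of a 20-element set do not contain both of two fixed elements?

All 6-subsets: C(20,6) = 38760. Those containing both fixed elements: C(18,4) = 3060.
38760 − 3060 = 35700.

35700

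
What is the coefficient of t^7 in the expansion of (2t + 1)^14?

439296

The general term is C(14,j)·(2t)^j·(1)^(14-j); the t^7 term has j = 7.
C(14,7) = 3432.
Coefficient = C(14,7) · 2^7 = 3432 · 128 = 439296.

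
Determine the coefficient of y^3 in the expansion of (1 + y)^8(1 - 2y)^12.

Coefficient of y^3 = Σ_{j} C(8,j)·1^j·C(12,3-j)·(-2)^(3-j) for j from 0 to 3.
= (-1760) + 2112 + (-672) + 56 = -264.

-264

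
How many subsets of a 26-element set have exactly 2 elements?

325

Choose the 2 positions: C(26,2) = 325.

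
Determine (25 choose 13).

5200300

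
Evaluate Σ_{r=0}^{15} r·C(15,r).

Since r·C(15,r) = 15·C(14,r−1), the sum is 15·2^14 = 15·16384 = 245760.

245760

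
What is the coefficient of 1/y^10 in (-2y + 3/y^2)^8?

81648

General term: C(8,j)·(-2y)^j·(3/y^2)^(8-j), with y-exponent 1j − 2(8−j) = 3j − 16.
Set 3j − 16 = -10: j = 2.
C(8,2) = 28; (-2)^2 = 4; 3^6 = 729.
Coefficient = 28 · 4 · 729 = 81648.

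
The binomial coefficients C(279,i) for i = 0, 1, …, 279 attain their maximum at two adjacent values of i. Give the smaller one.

For odd n = 279, C(279,i) peaks at i = (n−1)/2 and (n+1)/2; the smaller is 139.

139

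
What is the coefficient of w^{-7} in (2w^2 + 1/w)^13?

312

General term: C(13,j)·(2w^2)^j·(1/w)^(13-j), with w-exponent 2j − 1(13−j) = 3j − 13.
Set 3j − 13 = -7: j = 2.
C(13,2) = 78; 2^2 = 4; 1^11 = 1.
Coefficient = 78 · 4 · 1 = 312.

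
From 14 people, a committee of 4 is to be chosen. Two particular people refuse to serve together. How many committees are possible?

All 4-subsets: C(14,4) = 1001. Those containing both fixed elements: C(12,2) = 66.
1001 − 66 = 935.

935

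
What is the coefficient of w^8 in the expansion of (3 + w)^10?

The general term is C(10,j)·(3)^j·(w)^(10-j); the w^8 term has j = 2.
C(10,2) = 45.
Coefficient = C(10,2) · 3^2 = 45 · 9 = 405.

405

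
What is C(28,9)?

6906900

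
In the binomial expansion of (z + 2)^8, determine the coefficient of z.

1024

The general term is C(8,j)·(z)^j·(2)^(8-j); the z^1 term has j = 1.
C(8,1) = 8.
Coefficient = C(8,1) · 2^7 = 8 · 128 = 1024.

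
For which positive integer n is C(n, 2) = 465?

31

n(n−1)/2 = 465 ⇒ n(n−1) = 930. Since 31·30 = 930, n = 31.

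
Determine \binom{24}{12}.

2704156

C(24,12) = (24·23·22·21·20·19·18·17·16·15·14·13) / 12! = 1295295050649600 / 479001600 = 2704156.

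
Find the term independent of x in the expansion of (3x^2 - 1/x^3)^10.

153090

General term: C(10,j)·(3x^2)^j·(-1/x^3)^(10-j), with x-exponent 2j − 3(10−j) = 5j − 30.
Set 5j − 30 = 0: j = 6.
C(10,6) = 210; 3^6 = 729; (-1)^4 = 1.
Coefficient = 210 · 729 · 1 = 153090.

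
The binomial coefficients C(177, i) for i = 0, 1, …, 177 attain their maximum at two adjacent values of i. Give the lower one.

For odd n = 177, C(177,i) peaks at i = (n−1)/2 and (n+1)/2; the lower is 88.

88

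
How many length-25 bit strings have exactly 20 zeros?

53130

Choose the 20 positions: C(25,20) = 53130.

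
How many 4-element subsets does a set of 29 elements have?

C(29,4) = (29·28·27·26) / 4! = 570024 / 24 = 23751.

23751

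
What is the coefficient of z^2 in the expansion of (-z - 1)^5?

-10

The general term is C(5,j)·(-z)^j·(-1)^(5-j); the z^2 term has j = 2.
C(5,2) = 10.
Coefficient = C(5,2) · (-1)^3 = 10 · (-1) = -10.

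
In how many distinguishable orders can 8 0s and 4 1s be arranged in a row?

Choose positions for the 0s: C(12,8) = 495.

495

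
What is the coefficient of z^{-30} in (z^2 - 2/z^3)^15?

General term: C(15,j)·(z^2)^j·(-2/z^3)^(15-j), with z-exponent 2j − 3(15−j) = 5j − 45.
Set 5j − 45 = -30: j = 3.
C(15,3) = 455; 1^3 = 1; (-2)^12 = 4096.
Coefficient = 455 · 1 · 4096 = 1863680.

1863680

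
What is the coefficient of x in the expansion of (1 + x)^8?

The general term is C(8,j)·(1)^j·(x)^(8-j); the x^1 term has j = 7.
C(8,7) = 8.
Coefficient = C(8,7) = 8.

8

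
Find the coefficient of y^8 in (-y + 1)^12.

495

The general term is C(12,j)·(-y)^j·(1)^(12-j); the y^8 term has j = 8.
C(12,8) = 495.
Coefficient = C(12,8) = 495.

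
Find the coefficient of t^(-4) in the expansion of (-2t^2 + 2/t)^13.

-2342912

General term: C(13,j)·(-2t^2)^j·(2/t)^(13-j), with t-exponent 2j − 1(13−j) = 3j − 13.
Set 3j − 13 = -4: j = 3.
C(13,3) = 286; (-2)^3 = -8; 2^10 = 1024.
Coefficient = 286 · (-8) · 1024 = -2342912.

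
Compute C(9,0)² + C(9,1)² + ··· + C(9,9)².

By Vandermonde's identity, Σ C(9,r)² = C(18,9) = 48620.

48620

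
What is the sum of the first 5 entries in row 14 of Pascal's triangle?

1471

1 + 14 + 91 + 364 + 1001 = 1471.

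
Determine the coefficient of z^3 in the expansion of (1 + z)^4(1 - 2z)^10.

-356

Coefficient of z^3 = Σ_{j} C(4,j)·1^j·C(10,3-j)·(-2)^(3-j) for j from 0 to 3.
= (-960) + 720 + (-120) + 4 = -356.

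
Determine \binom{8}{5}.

C(8,5) = C(8,3) by symmetry.
C(8,3) = (8·7·6) / 3! = 336 / 6 = 56.

56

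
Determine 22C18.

C(22,18) = C(22,4) by symmetry.
C(22,4) = (22·21·20·19) / 4! = 175560 / 24 = 7315.

7315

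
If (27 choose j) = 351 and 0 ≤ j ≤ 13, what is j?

2

C(27,j) increases on 0 ≤ j ≤ 13. C(27,1) = 27 and C(27,2) = 351, so j = 2.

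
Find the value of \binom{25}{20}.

53130

C(25,20) = C(25,5) by symmetry.
C(25,5) = (25·24·23·22·21) / 5! = 6375600 / 120 = 53130.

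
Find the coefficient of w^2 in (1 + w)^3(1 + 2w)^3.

33

Coefficient of w^2 = Σ_{j} C(3,j)·1^j·C(3,2-j)·2^(2-j) for j from 0 to 2.
= 12 + 18 + 3 = 33.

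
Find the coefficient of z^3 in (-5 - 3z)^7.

The general term is C(7,j)·(-5)^j·(-3z)^(7-j); the z^3 term has j = 4.
C(7,4) = 35.
Coefficient = C(7,4) · (-5)^4 · (-3)^3 = 35 · 625 · (-27) = -590625.

-590625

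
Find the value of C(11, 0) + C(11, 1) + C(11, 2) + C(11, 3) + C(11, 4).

562

1 + 11 + 55 + 165 + 330 = 562.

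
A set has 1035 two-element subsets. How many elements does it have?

46

n(n−1)/2 = 1035 ⇒ n(n−1) = 2070. Since 46·45 = 2070, n = 46.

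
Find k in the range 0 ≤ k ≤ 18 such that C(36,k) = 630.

2

C(36,k) increases on 0 ≤ k ≤ 18. C(36,1) = 36 and C(36,2) = 630, so k = 2.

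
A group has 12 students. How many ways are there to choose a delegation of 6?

924

This is C(12,6) = 924.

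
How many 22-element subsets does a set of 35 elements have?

1476337800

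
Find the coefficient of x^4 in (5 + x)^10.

The general term is C(10,j)·(5)^j·(x)^(10-j); the x^4 term has j = 6.
C(10,6) = 210.
Coefficient = C(10,6) · 5^6 = 210 · 15625 = 3281250.

3281250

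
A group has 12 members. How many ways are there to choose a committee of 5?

792

This is C(12,5) = 792.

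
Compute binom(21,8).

203490

C(21,8) = (21·20·19·18·17·16·15·14) / 8! = 8204716800 / 40320 = 203490.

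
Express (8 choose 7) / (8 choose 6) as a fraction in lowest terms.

C(n,k+1)/C(n,k) = (n−k)/(k+1) = (8−6)/(6+1) = 2/7.

2/7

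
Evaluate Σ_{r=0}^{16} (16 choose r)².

601080390

By Vandermonde's identity, Σ C(16,r)² = C(32,16) = 601080390.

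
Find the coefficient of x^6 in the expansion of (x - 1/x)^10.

45

General term: C(10,j)·(x)^j·(-1/x)^(10-j), with x-exponent 1j − 1(10−j) = 2j − 10.
Set 2j − 10 = 6: j = 8.
C(10,8) = 45; 1^8 = 1; (-1)^2 = 1.
Coefficient = 45 · 1 · 1 = 45.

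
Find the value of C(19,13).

27132

C(19,13) = C(19,6) by symmetry.
C(19,6) = (19·18·17·16·15·14) / 6! = 19535040 / 720 = 27132.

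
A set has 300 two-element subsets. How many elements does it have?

n(n−1)/2 = 300 ⇒ n(n−1) = 600. Since 25·24 = 600, n = 25.

25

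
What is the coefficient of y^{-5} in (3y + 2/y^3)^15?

5674372704

General term: C(15,j)·(3y)^j·(2/y^3)^(15-j), with y-exponent 1j − 3(15−j) = 4j − 45.
Set 4j − 45 = -5: j = 10.
C(15,10) = 3003; 3^10 = 59049; 2^5 = 32.
Coefficient = 3003 · 59049 · 32 = 5674372704.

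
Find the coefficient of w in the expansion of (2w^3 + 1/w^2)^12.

General term: C(12,j)·(2w^3)^j·(1/w^2)^(12-j), with w-exponent 3j − 2(12−j) = 5j − 24.
Set 5j − 24 = 1: j = 5.
C(12,5) = 792; 2^5 = 32; 1^7 = 1.
Coefficient = 792 · 32 · 1 = 25344.

25344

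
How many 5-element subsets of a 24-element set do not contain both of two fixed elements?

All 5-subsets: C(24,5) = 42504. Those containing both fixed elements: C(22,3) = 1540.
42504 − 1540 = 40964.

40964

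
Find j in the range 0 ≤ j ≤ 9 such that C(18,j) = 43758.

8

C(18,j) increases on 0 ≤ j ≤ 9. C(18,7) = 31824 and C(18,8) = 43758, so j = 8.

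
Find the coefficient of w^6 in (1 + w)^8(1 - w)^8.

Coefficient of w^6 = Σ_{j} C(8,j)·1^j·C(8,6-j)·(-1)^(6-j) for j from 0 to 6.
= 28 + (-448) + 1960 + (-3136) + 1960 + (-448) + 28 = -56.

-56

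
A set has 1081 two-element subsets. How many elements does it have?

47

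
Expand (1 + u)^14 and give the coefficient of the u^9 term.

2002

The general term is C(14,j)·(1)^j·(u)^(14-j); the u^9 term has j = 5.
C(14,5) = 2002.
Coefficient = C(14,5) = 2002.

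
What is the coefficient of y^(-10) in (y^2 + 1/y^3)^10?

210

General term: C(10,j)·(y^2)^j·(1/y^3)^(10-j), with y-exponent 2j − 3(10−j) = 5j − 30.
Set 5j − 30 = -10: j = 4.
C(10,4) = 210; 1^4 = 1; 1^6 = 1.
Coefficient = 210 · 1 · 1 = 210.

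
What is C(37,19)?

C(37,19) = C(37,18) by symmetry.
C(37,18) = (37·36·35·34·33·32·31·30·29·28·27·26·25·24·23·22·21·20) / 18! = 113146793787569865523200000 / 6402373705728000 = 17672631900.

17672631900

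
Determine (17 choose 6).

12376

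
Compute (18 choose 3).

816

C(18,3) = (18·17·16) / 3! = 4896 / 6 = 816.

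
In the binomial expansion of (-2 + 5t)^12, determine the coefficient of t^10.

The general term is C(12,j)·(-2)^j·(5t)^(12-j); the t^10 term has j = 2.
C(12,2) = 66.
Coefficient = C(12,2) · (-2)^2 · 5^10 = 66 · 4 · 9765625 = 2578125000.

2578125000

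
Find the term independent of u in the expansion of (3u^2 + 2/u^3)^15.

General term: C(15,j)·(3u^2)^j·(2/u^3)^(15-j), with u-exponent 2j − 3(15−j) = 5j − 45.
Set 5j − 45 = 0: j = 9.
C(15,9) = 5005; 3^9 = 19683; 2^6 = 64.
Coefficient = 5005 · 19683 · 64 = 6304858560.

6304858560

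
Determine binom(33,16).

C(33,16) = (33·32·31·30·29·28·27·26·25·24·23·22·21·20·19·18) / 16! = 24412776311194951680000 / 20922789888000 = 1166803110.

1166803110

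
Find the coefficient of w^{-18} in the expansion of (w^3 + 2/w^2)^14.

372736

General term: C(14,j)·(w^3)^j·(2/w^2)^(14-j), with w-exponent 3j − 2(14−j) = 5j − 28.
Set 5j − 28 = -18: j = 2.
C(14,2) = 91; 1^2 = 1; 2^12 = 4096.
Coefficient = 91 · 1 · 4096 = 372736.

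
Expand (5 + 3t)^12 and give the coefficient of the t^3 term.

11601562500

The general term is C(12,j)·(5)^j·(3t)^(12-j); the t^3 term has j = 9.
C(12,9) = 220.
Coefficient = C(12,9) · 5^9 · 3^3 = 220 · 1953125 · 27 = 11601562500.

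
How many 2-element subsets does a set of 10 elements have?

C(10,2) = (10·9) / 2! = 90 / 2 = 45.

45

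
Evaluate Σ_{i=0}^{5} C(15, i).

4944

1 + 15 + 105 + 455 + 1365 + 3003 = 4944.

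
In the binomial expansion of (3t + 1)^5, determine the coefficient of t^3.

The general term is C(5,j)·(3t)^j·(1)^(5-j); the t^3 term has j = 3.
C(5,3) = 10.
Coefficient = C(5,3) · 3^3 = 10 · 27 = 270.

270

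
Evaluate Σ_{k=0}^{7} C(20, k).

137980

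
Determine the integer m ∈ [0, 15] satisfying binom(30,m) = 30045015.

C(30,m) increases on 0 ≤ m ≤ 15. C(30,9) = 14307150 and C(30,10) = 30045015, so m = 10.

10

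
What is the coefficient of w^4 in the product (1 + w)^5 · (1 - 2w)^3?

25

Coefficient of w^4 = Σ_{j} C(5,j)·1^j·C(3,4-j)·(-2)^(4-j) for j from 1 to 4.
= (-40) + 120 + (-60) + 5 = 25.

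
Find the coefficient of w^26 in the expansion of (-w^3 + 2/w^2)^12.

General term: C(12,j)·(-w^3)^j·(2/w^2)^(12-j), with w-exponent 3j − 2(12−j) = 5j − 24.
Set 5j − 24 = 26: j = 10.
C(12,10) = 66; (-1)^10 = 1; 2^2 = 4.
Coefficient = 66 · 1 · 4 = 264.

264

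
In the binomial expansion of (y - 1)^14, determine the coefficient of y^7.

-3432

The general term is C(14,j)·(y)^j·(-1)^(14-j); the y^7 term has j = 7.
C(14,7) = 3432.
Coefficient = C(14,7) · (-1)^7 = 3432 · (-1) = -3432.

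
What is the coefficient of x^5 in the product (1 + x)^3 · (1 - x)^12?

99

Coefficient of x^5 = Σ_{j} C(3,j)·1^j·C(12,5-j)·(-1)^(5-j) for j from 0 to 3.
= (-792) + 1485 + (-660) + 66 = 99.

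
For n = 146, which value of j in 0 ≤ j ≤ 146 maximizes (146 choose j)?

C(146,j) is maximized at j = 146/2 = 73.

73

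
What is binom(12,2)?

66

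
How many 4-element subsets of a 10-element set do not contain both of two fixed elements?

182

All 4-subsets: C(10,4) = 210. Those containing both fixed elements: C(8,2) = 28.
210 − 28 = 182.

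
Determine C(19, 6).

27132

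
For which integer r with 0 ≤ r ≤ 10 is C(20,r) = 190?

2

C(20,r) increases on 0 ≤ r ≤ 10. C(20,1) = 20 and C(20,2) = 190, so r = 2.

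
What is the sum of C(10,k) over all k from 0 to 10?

1024

The entries of row 10 sum to 2^10 = 1024.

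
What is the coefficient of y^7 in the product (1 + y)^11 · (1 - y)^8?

-140

Coefficient of y^7 = Σ_{j} C(11,j)·1^j·C(8,7-j)·(-1)^(7-j) for j from 0 to 7.
= (-8) + 308 + (-3080) + 11550 + (-18480) + 12936 + (-3696) + 330 = -140.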